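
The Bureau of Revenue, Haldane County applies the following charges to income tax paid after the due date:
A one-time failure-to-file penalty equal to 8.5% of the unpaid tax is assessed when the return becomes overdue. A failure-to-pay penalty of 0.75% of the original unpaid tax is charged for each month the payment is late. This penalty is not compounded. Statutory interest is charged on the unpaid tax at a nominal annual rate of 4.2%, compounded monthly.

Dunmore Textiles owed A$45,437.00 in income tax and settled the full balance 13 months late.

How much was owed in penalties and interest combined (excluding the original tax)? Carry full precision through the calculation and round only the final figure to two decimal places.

Failure-to-file penalty: 8.5% × A$45,437.00 = A$3,862.15…
Failure-to-pay penalty = 0.75% × A$45,437.00 × 13 mo = A$4,430.11…
Interest (4.2%/yr ÷ 12 = 0.35%/month): A$45,437.00 × ((1 + 0.0035)^13 − 1) = A$2,111.3606…
Penalties + interest = A$8,292.2525 + A$2,111.3606… = A$10,403.61

A$10,403.61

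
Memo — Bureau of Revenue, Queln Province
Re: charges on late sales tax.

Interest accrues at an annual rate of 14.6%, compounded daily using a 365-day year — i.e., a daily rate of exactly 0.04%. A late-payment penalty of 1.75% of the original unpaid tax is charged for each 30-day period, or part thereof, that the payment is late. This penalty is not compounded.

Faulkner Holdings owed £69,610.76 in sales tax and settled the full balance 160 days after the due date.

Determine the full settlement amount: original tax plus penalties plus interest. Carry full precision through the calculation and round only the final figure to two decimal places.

£81,519.68

Penalty periods: ⌈160/30⌉ = 6; penalty = 6 × 1.75% × £69,610.76 = £7,309.13…
Interest: £69,610.76 × ((1 + 0.0004)^160 − 1) = £69,610.76 × 0.06607876… = £4,599.7925…
Total = £69,610.76 + £7,309.1298 + £4,599.7925… = £81,519.68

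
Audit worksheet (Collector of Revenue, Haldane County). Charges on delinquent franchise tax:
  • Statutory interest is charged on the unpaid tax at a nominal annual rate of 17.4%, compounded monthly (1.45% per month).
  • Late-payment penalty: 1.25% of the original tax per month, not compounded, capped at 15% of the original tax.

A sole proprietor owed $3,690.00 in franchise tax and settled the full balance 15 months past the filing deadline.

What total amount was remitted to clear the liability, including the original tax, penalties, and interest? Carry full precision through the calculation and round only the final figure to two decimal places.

Penalty (uncapped): 15 × 1.25% × $3,690.00 = $691.88…; cap = 15% × $3,690.00 = $553.50 → penalty = $553.50
Interest: $3,690.00 × ((1 + 0.0145)^15 − 1) = $3,690.00 × 0.2410257… = $889.3848…
Total = $3,690.00 + $553.5000 + $889.3848… = $5,132.88

$5,132.88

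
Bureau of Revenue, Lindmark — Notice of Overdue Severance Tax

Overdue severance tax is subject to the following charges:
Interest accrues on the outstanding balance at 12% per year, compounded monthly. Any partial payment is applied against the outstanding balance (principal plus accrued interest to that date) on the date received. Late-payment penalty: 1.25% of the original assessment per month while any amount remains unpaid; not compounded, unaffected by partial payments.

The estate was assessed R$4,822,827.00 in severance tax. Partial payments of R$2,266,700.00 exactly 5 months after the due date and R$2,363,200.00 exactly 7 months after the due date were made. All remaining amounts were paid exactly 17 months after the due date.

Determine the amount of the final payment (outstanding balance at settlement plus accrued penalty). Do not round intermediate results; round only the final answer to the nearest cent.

Monthly rate = 12% ÷ 12 = 1%
Balance at month 5: R$4,822,827.0000 × (1 + 0.01)^5 = R$5,068,839.6469…
After R$2,266,700.00 payment: R$5,068,839.6469… − R$2,266,700.00 = R$2,802,139.6469…
Balance at month 7: R$2,802,139.6469… × (1 + 0.01)^2 = R$2,858,462.6538…
After R$2,363,200.00 payment: R$2,858,462.6538… − R$2,363,200.00 = R$495,262.6538…
Balance at month 17: R$495,262.6538… × (1 + 0.01)^10 = R$547,078.0853…
Penalty: 17 × 1.25% × R$4,822,827.00 = R$1,024,850.74…
Final settlement = outstanding balance + penalty = R$547,078.0853… + R$1,024,850.74… = R$1,571,928.82

R$1,571,928.82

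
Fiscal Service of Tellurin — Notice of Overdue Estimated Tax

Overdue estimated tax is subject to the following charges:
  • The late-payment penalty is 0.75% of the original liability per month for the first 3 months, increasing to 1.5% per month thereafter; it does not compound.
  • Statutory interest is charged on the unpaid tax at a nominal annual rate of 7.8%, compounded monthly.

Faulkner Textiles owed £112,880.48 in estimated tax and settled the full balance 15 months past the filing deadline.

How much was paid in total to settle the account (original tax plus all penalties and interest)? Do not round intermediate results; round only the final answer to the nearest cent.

£147,259.77

Penalty, months 1–3: 3 × 0.75% × £112,880.48 = £2,539.81…
Penalty, months 4–15: 12 × 1.5% × £112,880.48 = £20,318.49…
Interest (7.8%/yr ÷ 12 = 0.65%/month): £112,880.48 × ((1 + 0.0065)^15 − 1) = £11,520.9968…
Total = £112,880.48 + £22,858.2972 + £11,520.9968… = £147,259.77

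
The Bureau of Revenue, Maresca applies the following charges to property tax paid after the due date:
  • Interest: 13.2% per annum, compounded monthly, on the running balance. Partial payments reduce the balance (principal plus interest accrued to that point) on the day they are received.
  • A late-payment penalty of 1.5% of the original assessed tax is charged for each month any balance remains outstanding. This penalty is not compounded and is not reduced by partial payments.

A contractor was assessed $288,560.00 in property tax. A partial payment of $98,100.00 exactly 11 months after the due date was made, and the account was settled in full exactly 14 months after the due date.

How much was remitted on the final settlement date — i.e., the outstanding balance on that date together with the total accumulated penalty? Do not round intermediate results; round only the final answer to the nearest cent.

$295,544.26

Monthly rate = 13.2% ÷ 12 = 1.1%
Balance at month 11: $288,560.0000 × (1 + 0.011)^11 = $325,460.9148…
After $98,100.00 payment: $325,460.9148… − $98,100.00 = $227,360.9148…
Balance at month 14: $227,360.9148… × (1 + 0.011)^3 = $234,946.6596…
Penalty: 14 × 1.5% × $288,560.00 = $60,597.60
Final settlement = outstanding balance + penalty = $234,946.6596… + $60,597.60 = $295,544.26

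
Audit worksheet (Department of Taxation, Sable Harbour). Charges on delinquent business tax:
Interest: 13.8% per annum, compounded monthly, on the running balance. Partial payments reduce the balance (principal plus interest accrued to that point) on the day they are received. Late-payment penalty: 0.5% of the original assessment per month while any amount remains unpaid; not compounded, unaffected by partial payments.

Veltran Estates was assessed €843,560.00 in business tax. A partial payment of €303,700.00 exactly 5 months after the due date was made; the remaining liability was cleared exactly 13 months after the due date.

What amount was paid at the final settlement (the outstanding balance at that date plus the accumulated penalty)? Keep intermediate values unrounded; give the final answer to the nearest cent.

€700,791.82

Monthly rate = 13.8% ÷ 12 = 1.15%
Balance at month 5: €843,560.0000 × (1 + 0.0115)^5 = €893,193.2115…
After €303,700.00 payment: €893,193.2115… − €303,700.00 = €589,493.2115…
Balance at month 13: €589,493.2115… × (1 + 0.0115)^8 = €645,960.4153…
Penalty: 13 × 0.5% × €843,560.00 = €54,831.40
Final settlement = outstanding balance + penalty = €645,960.4153… + €54,831.40 = €700,791.82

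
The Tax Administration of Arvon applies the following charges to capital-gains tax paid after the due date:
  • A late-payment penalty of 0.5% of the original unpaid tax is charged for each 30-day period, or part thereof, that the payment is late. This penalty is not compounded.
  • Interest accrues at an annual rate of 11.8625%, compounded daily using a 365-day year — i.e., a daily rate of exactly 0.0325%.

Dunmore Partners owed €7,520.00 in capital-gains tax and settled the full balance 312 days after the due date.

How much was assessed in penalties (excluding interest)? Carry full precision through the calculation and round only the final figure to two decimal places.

€413.60

Penalty periods: ⌈312/30⌉ = 11; penalty = 11 × 0.5% × €7,520.00 = €413.60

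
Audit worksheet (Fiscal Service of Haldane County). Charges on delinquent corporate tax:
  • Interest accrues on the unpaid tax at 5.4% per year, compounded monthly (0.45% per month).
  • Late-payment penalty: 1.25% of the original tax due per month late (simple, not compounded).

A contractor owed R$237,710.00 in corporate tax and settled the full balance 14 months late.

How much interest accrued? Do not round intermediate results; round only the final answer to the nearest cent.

Interest: R$237,710.00 × ((1 + 0.0045)^14 − 1) = R$237,710.00 × 0.0648763… = R$15,421.7533…

R$15,421.75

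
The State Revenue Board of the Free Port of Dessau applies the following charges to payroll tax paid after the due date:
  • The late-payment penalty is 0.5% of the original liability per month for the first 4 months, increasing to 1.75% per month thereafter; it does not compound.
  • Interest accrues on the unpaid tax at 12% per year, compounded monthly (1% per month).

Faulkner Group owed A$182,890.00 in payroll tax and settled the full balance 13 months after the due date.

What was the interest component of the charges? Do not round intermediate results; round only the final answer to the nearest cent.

Interest: A$182,890.00 × ((1 + 0.01)^13 − 1) = A$182,890.00 × 0.1380933… = A$25,255.8801…

A$25,255.88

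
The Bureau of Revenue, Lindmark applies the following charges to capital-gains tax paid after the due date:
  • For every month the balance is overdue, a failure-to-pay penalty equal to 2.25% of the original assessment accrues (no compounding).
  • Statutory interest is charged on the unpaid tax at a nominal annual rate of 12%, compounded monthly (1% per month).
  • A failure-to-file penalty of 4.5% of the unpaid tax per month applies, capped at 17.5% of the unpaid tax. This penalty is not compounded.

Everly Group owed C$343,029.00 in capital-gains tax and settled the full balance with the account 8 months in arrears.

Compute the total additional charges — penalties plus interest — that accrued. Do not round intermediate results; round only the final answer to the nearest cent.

C$150,197.55

Failure-to-file: 8 × 4.5% × C$343,029.00 = C$123,490.44, capped at 17.5% × C$343,029.00 = C$60,030.08…
Failure-to-pay penalty = 2.25% × C$343,029.00 × 8 mo = C$61,745.22
Interest: C$343,029.00 × ((1 + 0.01)^8 − 1) = C$343,029.00 × 0.0828567… = C$28,422.2529…
Penalties + interest = C$121,775.2950 + C$28,422.2529… = C$150,197.55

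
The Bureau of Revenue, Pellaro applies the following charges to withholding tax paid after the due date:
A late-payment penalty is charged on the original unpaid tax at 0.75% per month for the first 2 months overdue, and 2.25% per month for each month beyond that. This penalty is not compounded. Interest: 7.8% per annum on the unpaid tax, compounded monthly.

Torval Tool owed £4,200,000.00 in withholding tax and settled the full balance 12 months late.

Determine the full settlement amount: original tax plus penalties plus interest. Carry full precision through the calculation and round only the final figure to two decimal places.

Penalty, months 1–2: 2 × 0.75% × £4,200,000.00 = £63,000.00
Penalty, months 3–12: 10 × 2.25% × £4,200,000.00 = £945,000.00
Interest (7.8%/yr ÷ 12 = 0.65%/month): £4,200,000.00 × ((1 + 0.0065)^12 − 1) = £339,569.2035…
Total = £4,200,000.00 + £1,008,000.0000 + £339,569.2035… = £5,547,569.20

£5,547,569.20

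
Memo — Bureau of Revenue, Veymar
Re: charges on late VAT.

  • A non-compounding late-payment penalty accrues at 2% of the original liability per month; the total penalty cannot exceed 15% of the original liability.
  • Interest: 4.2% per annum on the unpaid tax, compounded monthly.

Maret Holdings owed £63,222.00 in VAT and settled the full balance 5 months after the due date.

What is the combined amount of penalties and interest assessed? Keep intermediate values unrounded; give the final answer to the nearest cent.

Penalty: 5 × 2% × £63,222.00 = £6,322.20 (below the 15% cap of £9,483.30)
Interest (4.2%/yr ÷ 12 = 0.35%/month): £63,222.00 × ((1 + 0.0035)^5 − 1) = £1,114.1568…
Penalties + interest = £6,322.2000 + £1,114.1568… = £7,436.36

£7,436.36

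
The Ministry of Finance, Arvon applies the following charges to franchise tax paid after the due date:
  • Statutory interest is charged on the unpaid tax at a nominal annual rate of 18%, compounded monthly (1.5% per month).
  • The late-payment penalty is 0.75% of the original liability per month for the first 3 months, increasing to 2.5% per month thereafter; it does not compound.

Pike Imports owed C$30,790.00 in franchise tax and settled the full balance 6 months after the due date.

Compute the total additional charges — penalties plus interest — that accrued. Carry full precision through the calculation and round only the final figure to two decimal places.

Penalty, months 1–3: 3 × 0.75% × C$30,790.00 = C$692.78…
Penalty, months 4–6: 3 × 2.5% × C$30,790.00 = C$2,309.25
Interest: C$30,790.00 × ((1 + 0.015)^6 − 1) = C$30,790.00 × 0.0934433… = C$2,877.1181…
Penalties + interest = C$3,002.0250 + C$2,877.1181… = C$5,879.14

C$5,879.14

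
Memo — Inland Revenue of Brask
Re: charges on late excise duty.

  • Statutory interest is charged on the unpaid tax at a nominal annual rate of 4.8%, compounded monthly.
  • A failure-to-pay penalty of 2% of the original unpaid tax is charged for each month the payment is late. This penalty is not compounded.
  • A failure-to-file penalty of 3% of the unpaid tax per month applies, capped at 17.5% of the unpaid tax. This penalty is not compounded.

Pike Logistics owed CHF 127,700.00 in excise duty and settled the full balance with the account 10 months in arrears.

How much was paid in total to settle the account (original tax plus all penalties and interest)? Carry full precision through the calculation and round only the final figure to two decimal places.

Failure-to-file: 10 × 3% × CHF 127,700.00 = CHF 38,310.00, capped at 17.5% × CHF 127,700.00 = CHF 22,347.50
Failure-to-pay penalty = 2% × CHF 127,700.00 × 10 mo = CHF 25,540.00
Interest (4.8%/yr ÷ 12 = 0.4%/month): CHF 127,700.00 × ((1 + 0.004)^10 − 1) = CHF 5,200.9316…
Total = CHF 127,700.00 + CHF 47,887.5000 + CHF 5,200.9316… = CHF 180,788.43

CHF 180,788.43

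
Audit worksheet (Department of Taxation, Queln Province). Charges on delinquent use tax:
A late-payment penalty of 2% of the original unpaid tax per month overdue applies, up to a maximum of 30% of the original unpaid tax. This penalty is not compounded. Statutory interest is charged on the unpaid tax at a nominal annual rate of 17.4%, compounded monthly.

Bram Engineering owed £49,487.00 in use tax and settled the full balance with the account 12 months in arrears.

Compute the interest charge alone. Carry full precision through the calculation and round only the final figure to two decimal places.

£9,331.74

Interest (17.4%/yr ÷ 12 = 1.45%/month): £49,487.00 × ((1 + 0.0145)^12 − 1) = £9,331.7436…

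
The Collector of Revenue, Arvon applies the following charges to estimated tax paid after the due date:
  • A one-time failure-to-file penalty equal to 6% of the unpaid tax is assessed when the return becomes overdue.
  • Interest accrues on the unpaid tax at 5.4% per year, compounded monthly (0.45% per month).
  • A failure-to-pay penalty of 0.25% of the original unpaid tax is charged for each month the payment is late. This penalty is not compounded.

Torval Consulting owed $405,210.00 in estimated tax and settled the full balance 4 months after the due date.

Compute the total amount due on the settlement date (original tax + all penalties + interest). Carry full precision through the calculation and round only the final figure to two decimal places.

$440,917.86

Failure-to-file penalty: 6% × $405,210.00 = $24,312.60
Failure-to-pay penalty = 0.25% × $405,210.00 × 4 mo = $4,052.10
Interest: $405,210.00 × ((1 + 0.0045)^4 − 1) = $405,210.00 × 0.0181219… = $7,343.1609…
Total = $405,210.00 + $28,364.7000 + $7,343.1609… = $440,917.86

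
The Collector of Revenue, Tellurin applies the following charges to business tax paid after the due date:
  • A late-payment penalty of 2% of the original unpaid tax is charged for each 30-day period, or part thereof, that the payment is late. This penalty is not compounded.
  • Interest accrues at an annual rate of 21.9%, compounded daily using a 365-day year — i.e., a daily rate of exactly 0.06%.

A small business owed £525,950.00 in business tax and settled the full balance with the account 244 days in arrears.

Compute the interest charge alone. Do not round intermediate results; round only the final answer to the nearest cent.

Interest: £525,950.00 × ((1 + 0.0006)^244 − 1) = £525,950.00 × 0.15760834… = £82,894.1044…

£82,894.10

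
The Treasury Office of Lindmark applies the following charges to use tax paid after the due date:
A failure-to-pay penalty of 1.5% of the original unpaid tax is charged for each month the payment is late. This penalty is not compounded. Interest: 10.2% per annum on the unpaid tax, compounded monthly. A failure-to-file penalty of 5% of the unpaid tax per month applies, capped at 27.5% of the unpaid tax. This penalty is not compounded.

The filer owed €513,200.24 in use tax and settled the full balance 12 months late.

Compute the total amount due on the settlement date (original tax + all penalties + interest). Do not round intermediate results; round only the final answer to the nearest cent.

€801,570.65

Failure-to-file: 12 × 5% × €513,200.24 = €307,920.14…, capped at 27.5% × €513,200.24 = €141,130.07…
Failure-to-pay penalty: 12 × 1.5% × €513,200.24 = €92,376.04…
Interest (10.2%/yr ÷ 12 = 0.85%/month): €513,200.24 × ((1 + 0.0085)^12 − 1) = €54,864.3013…
Total = €513,200.24 + €233,506.1092 + €54,864.3013… = €801,570.65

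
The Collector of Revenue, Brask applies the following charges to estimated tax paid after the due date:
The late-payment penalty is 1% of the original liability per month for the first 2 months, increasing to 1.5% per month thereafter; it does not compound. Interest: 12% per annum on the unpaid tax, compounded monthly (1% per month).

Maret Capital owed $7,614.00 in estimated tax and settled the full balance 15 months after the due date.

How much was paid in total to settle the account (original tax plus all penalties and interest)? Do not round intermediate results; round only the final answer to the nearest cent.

$10,476.63

Penalty, months 1–2: 2 × 1% × $7,614.00 = $152.28
Penalty, months 3–15: 13 × 1.5% × $7,614.00 = $1,484.73
Interest: $7,614.00 × ((1 + 0.01)^15 − 1) = $7,614.00 × 0.1609690… = $1,225.6176…
Total = $7,614.00 + $1,637.0100 + $1,225.6176… = $10,476.63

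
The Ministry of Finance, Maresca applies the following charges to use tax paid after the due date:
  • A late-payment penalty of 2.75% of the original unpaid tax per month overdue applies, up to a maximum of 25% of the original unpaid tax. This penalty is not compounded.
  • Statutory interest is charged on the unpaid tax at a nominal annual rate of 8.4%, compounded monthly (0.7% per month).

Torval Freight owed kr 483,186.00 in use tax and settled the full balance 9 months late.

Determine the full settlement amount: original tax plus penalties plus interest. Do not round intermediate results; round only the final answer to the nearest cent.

Penalty: 9 × 2.75% × kr 483,186.00 = kr 119,588.54… (below the 25% cap of kr 120,796.50)
Interest: kr 483,186.00 × ((1 + 0.007)^9 − 1) = kr 483,186.00 × 0.0647931… = kr 31,307.1269…
Total = kr 483,186.00 + kr 119,588.5350 + kr 31,307.1269… = kr 634,081.66

kr 634,081.66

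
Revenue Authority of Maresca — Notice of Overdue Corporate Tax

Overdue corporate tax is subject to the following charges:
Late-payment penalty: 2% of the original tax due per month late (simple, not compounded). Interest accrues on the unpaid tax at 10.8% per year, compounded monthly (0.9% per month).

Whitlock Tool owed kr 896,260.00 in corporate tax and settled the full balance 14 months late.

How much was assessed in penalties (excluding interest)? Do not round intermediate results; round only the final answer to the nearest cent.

kr 250,952.80

Late-payment penalty = 2% × kr 896,260.00 × 14 mo = kr 250,952.80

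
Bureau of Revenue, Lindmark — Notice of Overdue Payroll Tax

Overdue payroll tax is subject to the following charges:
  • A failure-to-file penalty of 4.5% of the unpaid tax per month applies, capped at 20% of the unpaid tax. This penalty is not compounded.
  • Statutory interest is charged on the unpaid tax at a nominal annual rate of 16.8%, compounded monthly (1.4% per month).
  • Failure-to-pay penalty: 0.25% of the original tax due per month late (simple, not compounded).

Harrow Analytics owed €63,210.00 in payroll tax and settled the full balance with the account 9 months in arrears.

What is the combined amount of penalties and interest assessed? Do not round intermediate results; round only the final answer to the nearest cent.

€22,489.57

Failure-to-file: 9 × 4.5% × €63,210.00 = €25,600.05, capped at 20% × €63,210.00 = €12,642.00
Failure-to-pay penalty = 0.25% × €63,210.00 × 9 mo = €1,422.23…
Interest: €63,210.00 × ((1 + 0.014)^9 − 1) = €63,210.00 × 0.1332914… = €8,425.3497…
Penalties + interest = €14,064.2250 + €8,425.3497… = €22,489.57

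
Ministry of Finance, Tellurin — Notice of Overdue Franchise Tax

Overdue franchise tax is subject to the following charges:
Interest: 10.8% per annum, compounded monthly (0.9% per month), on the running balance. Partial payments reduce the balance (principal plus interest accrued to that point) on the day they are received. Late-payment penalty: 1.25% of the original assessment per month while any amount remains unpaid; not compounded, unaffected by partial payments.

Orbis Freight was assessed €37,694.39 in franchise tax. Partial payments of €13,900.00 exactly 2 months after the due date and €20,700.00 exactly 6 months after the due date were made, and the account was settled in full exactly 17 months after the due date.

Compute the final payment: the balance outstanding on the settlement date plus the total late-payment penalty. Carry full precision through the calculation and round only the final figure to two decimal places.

€13,162.71

Balance at month 2: €37,694.3900 × (1 + 0.009)^2 = €38,375.9423…
After €13,900.00 payment: €38,375.9423… − €13,900.00 = €24,475.9423…
Balance at month 6: €24,475.9423… × (1 + 0.009)^4 = €25,369.0430…
After €20,700.00 payment: €25,369.0430… − €20,700.00 = €4,669.0430…
Balance at month 17: €4,669.0430… × (1 + 0.009)^11 = €5,152.6507…
Penalty: 17 × 1.25% × €37,694.39 = €8,010.06…
Final settlement = outstanding balance + penalty = €5,152.6507… + €8,010.06… = €13,162.71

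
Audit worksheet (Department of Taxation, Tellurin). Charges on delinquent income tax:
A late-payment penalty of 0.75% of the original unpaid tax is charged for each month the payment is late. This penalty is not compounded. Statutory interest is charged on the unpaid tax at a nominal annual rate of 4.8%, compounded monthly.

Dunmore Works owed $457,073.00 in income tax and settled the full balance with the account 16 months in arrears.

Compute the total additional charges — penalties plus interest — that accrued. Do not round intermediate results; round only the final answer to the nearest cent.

$84,995.61

Late-payment penalty = 0.75% × $457,073.00 × 16 mo = $54,848.76
Interest (4.8%/yr ÷ 12 = 0.4%/month): $457,073.00 × ((1 + 0.004)^16 − 1) = $30,146.8487…
Penalties + interest = $54,848.7600 + $30,146.8487… = $84,995.61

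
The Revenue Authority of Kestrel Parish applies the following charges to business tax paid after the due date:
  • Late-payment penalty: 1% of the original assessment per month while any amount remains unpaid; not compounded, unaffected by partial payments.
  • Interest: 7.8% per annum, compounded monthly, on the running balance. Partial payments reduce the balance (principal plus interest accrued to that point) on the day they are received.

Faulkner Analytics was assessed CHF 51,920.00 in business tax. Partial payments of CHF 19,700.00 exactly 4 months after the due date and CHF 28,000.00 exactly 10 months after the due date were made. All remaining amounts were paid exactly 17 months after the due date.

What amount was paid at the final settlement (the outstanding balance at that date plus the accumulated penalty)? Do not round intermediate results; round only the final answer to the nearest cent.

CHF 16,061.55

Monthly rate = 7.8% ÷ 12 = 0.65%
Balance at month 4: CHF 51,920.0000 × (1 + 0.0065)^4 = CHF 53,283.1388…
After CHF 19,700.00 payment: CHF 53,283.1388… − CHF 19,700.00 = CHF 33,583.1388…
Balance at month 10: CHF 33,583.1388… × (1 + 0.0065)^6 = CHF 34,914.3499…
After CHF 28,000.00 payment: CHF 34,914.3499… − CHF 28,000.00 = CHF 6,914.3499…
Balance at month 17: CHF 6,914.3499… × (1 + 0.0065)^7 = CHF 7,235.1545…
Penalty: 17 × 1% × CHF 51,920.00 = CHF 8,826.40
Final settlement = outstanding balance + penalty = CHF 7,235.1545… + CHF 8,826.40 = CHF 16,061.55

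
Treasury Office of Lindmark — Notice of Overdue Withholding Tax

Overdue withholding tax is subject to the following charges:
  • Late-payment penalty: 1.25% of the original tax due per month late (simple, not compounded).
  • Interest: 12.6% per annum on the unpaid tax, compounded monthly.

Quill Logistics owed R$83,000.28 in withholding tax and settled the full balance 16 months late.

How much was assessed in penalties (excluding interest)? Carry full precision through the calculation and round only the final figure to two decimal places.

R$16,600.06

Late-payment penalty = 1.25% × R$83,000.28 × 16 mo = R$16,600.06…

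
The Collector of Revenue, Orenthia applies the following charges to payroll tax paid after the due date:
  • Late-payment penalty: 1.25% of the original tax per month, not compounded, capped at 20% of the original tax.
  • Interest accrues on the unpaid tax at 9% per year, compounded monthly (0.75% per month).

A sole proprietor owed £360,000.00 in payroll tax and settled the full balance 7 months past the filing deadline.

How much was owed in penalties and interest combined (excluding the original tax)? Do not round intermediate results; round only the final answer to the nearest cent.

Penalty: 7 × 1.25% × £360,000.00 = £31,500.00 (below the 20% cap of £72,000.00)
Interest: £360,000.00 × ((1 + 0.0075)^7 − 1) = £360,000.00 × 0.0536961… = £19,330.6057…
Penalties + interest = £31,500.0000 + £19,330.6057… = £50,830.61

£50,830.61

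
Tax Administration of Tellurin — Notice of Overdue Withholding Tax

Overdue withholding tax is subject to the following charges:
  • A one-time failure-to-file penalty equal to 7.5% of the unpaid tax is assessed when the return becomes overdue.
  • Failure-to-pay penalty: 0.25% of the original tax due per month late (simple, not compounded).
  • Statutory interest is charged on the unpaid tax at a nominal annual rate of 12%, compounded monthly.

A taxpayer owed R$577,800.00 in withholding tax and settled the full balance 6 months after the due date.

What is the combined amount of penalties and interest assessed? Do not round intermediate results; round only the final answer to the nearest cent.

Failure-to-file penalty: 7.5% × R$577,800.00 = R$43,335.00
Failure-to-pay penalty = 0.25% × R$577,800.00 × 6 mo = R$8,667.00
Interest (12%/yr ÷ 12 = 1%/month): R$577,800.00 × ((1 + 0.01)^6 − 1) = R$35,546.3430…
Penalties + interest = R$52,002.0000 + R$35,546.3430… = R$87,548.34

R$87,548.34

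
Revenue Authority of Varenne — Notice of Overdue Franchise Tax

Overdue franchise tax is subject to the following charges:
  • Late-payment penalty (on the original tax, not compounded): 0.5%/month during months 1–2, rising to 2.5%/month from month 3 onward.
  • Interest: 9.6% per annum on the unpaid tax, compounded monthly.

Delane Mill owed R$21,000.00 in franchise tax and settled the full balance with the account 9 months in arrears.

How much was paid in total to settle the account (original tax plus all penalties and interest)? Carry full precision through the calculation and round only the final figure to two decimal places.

Penalty, months 1–2: 2 × 0.5% × R$21,000.00 = R$210.00
Penalty, months 3–9: 7 × 2.5% × R$21,000.00 = R$3,675.00
Interest (9.6%/yr ÷ 12 = 0.8%/month): R$21,000.00 × ((1 + 0.008)^9 − 1) = R$1,561.2981…
Total = R$21,000.00 + R$3,885.0000 + R$1,561.2981… = R$26,446.30

R$26,446.30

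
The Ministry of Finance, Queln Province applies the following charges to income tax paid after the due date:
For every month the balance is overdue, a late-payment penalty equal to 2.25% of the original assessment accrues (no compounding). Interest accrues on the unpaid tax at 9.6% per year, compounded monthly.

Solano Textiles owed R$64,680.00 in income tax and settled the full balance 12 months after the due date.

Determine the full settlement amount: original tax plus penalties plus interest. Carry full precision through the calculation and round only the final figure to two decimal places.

R$88,633.51

Late-payment penalty = 2.25% × R$64,680.00 × 12 mo = R$17,463.60
Interest (9.6%/yr ÷ 12 = 0.8%/month): R$64,680.00 × ((1 + 0.008)^12 − 1) = R$6,489.9067…
Total = R$64,680.00 + R$17,463.6000 + R$6,489.9067… = R$88,633.51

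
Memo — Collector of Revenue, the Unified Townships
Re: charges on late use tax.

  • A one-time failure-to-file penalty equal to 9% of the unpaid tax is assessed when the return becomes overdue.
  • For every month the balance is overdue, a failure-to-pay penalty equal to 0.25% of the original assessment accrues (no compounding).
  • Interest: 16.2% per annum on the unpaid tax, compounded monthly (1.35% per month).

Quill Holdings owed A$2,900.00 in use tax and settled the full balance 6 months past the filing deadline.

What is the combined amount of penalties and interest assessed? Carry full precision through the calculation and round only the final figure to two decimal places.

Failure-to-file penalty: 9% × A$2,900.00 = A$261.00
Failure-to-pay penalty = 0.25% × A$2,900.00 × 6 mo = A$43.50
Interest: A$2,900.00 × ((1 + 0.0135)^6 − 1) = A$2,900.00 × 0.0837835… = A$242.9720…
Penalties + interest = A$304.5000 + A$242.9720… = A$547.47

A$547.47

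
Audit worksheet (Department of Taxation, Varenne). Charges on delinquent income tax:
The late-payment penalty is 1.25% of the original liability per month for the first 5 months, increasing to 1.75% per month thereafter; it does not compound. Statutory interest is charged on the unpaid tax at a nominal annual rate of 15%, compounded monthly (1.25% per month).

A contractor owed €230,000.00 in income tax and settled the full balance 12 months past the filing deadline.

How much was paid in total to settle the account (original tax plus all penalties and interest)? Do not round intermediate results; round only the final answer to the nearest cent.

€309,523.54

Penalty, months 1–5: 5 × 1.25% × €230,000.00 = €14,375.00
Penalty, months 6–12: 7 × 1.75% × €230,000.00 = €28,175.00
Interest: €230,000.00 × ((1 + 0.0125)^12 − 1) = €230,000.00 × 0.1607545… = €36,973.5391…
Total = €230,000.00 + €42,550.0000 + €36,973.5391… = €309,523.54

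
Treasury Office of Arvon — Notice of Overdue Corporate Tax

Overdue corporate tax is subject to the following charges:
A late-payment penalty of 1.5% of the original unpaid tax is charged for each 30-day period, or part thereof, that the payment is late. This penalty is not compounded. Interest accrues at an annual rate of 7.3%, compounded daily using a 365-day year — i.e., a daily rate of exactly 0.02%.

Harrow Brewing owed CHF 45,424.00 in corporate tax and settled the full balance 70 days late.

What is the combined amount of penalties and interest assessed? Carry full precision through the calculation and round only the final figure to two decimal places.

Penalty periods: ⌈70/30⌉ = 3; penalty = 3 × 1.5% × CHF 45,424.00 = CHF 2,044.08
Interest: CHF 45,424.00 × ((1 + 0.0002)^70 − 1) = CHF 45,424.00 × 0.01409704… = CHF 640.3439…
Penalties + interest = CHF 2,044.0800 + CHF 640.3439… = CHF 2,684.42

CHF 2,684.42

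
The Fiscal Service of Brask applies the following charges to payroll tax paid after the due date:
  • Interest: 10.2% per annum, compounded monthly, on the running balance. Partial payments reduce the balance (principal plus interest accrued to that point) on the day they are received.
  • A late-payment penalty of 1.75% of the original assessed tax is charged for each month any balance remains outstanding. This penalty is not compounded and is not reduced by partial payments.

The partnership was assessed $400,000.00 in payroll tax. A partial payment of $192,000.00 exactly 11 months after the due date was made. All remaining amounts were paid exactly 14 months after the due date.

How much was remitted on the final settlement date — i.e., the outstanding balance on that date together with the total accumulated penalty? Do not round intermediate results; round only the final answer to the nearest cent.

Monthly rate = 10.2% ÷ 12 = 0.85%
Balance at month 11: $400,000.0000 × (1 + 0.0085)^11 = $439,030.7296…
After $192,000.00 payment: $439,030.7296… − $192,000.00 = $247,030.7296…
Balance at month 14: $247,030.7296… × (1 + 0.0085)^3 = $253,383.7088…
Penalty: 14 × 1.75% × $400,000.00 = $98,000.00
Final settlement = outstanding balance + penalty = $253,383.7088… + $98,000.00 = $351,383.71

$351,383.71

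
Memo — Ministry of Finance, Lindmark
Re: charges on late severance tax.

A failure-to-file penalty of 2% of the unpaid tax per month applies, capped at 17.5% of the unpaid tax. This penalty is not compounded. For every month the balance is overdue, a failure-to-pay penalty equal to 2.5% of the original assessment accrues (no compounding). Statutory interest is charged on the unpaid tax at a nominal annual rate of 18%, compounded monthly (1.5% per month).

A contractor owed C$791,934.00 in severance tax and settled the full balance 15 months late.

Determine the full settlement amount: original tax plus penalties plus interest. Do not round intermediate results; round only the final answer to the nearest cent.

Failure-to-file: 15 × 2% × C$791,934.00 = C$237,580.20, capped at 17.5% × C$791,934.00 = C$138,588.45
Failure-to-pay penalty = 2.5% × C$791,934.00 × 15 mo = C$296,975.25
Interest: C$791,934.00 × ((1 + 0.015)^15 − 1) = C$791,934.00 × 0.2502321… = C$198,167.2815…
Total = C$791,934.00 + C$435,563.7000 + C$198,167.2815… = C$1,425,664.98

C$1,425,664.98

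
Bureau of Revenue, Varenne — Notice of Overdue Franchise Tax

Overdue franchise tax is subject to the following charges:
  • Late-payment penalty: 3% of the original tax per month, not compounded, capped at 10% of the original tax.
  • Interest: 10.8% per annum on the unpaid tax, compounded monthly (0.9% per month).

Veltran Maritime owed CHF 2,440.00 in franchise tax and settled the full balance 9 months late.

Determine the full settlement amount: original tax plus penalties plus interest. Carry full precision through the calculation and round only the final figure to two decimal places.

Penalty (uncapped): 9 × 3% × CHF 2,440.00 = CHF 658.80; cap = 10% × CHF 2,440.00 = CHF 244.00 → penalty = CHF 244.00
Interest: CHF 2,440.00 × ((1 + 0.009)^9 − 1) = CHF 2,440.00 × 0.0839781… = CHF 204.9065…
Total = CHF 2,440.00 + CHF 244.0000 + CHF 204.9065… = CHF 2,888.91

CHF 2,888.91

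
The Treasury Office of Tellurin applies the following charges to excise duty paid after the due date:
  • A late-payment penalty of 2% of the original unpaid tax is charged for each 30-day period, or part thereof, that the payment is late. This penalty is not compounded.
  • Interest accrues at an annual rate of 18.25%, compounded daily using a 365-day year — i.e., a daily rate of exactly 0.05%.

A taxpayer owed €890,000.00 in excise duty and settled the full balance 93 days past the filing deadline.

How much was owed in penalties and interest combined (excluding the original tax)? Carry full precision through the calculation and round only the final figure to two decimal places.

€113,551.46

Penalty periods: ⌈93/30⌉ = 4; penalty = 4 × 2% × €890,000.00 = €71,200.00
Interest: €890,000.00 × ((1 + 0.0005)^93 − 1) = €890,000.00 × 0.04758590… = €42,351.4553…
Penalties + interest = €71,200.0000 + €42,351.4553… = €113,551.46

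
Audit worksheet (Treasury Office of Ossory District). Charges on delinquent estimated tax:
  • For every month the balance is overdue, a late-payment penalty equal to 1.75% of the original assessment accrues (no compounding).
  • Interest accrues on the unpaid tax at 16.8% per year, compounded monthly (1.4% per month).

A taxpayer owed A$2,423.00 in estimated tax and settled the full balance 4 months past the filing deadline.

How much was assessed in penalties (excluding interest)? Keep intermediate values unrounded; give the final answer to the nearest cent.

A$169.61

Late-payment penalty: 4 × 1.75% × A$2,423.00 = A$169.61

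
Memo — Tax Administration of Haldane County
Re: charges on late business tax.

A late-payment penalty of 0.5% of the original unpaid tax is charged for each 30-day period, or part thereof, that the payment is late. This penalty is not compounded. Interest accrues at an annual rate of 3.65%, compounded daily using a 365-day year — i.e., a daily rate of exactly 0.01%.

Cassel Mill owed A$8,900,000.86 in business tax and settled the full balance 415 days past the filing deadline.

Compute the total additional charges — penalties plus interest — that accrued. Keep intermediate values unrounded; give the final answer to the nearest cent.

Penalty periods: ⌈415/30⌉ = 14; penalty = 14 × 0.5% × A$8,900,000.86 = A$623,000.06…
Interest: A$8,900,000.86 × ((1 + 0.0001)^415 − 1) = A$8,900,000.86 × 0.04237100… = A$377,101.9282…
Penalties + interest = A$623,000.0602 + A$377,101.9282… = A$1,000,101.99

A$1,000,101.99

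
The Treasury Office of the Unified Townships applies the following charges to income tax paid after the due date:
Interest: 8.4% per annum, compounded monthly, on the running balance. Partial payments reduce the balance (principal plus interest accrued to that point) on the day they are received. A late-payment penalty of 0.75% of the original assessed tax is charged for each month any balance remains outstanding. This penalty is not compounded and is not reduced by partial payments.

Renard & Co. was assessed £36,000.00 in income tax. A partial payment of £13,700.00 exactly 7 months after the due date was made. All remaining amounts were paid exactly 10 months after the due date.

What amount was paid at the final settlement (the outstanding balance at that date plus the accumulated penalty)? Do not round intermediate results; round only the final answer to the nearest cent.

£27,311.16

Monthly rate = 8.4% ÷ 12 = 0.7%
Balance at month 7: £36,000.0000 × (1 + 0.007)^7 = £37,801.4792…
After £13,700.00 payment: £37,801.4792… − £13,700.00 = £24,101.4792…
Balance at month 10: £24,101.4792… × (1 + 0.007)^3 = £24,611.1615…
Penalty: 10 × 0.75% × £36,000.00 = £2,700.00
Final settlement = outstanding balance + penalty = £24,611.1615… + £2,700.00 = £27,311.16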